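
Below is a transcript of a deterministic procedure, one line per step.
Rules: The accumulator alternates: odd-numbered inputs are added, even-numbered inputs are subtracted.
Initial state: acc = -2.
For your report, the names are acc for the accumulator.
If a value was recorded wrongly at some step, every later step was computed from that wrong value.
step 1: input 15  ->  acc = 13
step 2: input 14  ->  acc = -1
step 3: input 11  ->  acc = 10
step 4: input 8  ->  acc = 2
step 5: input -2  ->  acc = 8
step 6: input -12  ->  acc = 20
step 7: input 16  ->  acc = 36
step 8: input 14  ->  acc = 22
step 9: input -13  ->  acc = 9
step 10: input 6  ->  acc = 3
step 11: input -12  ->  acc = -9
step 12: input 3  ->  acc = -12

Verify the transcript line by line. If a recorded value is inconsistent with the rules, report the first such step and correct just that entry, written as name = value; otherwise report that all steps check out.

step 5, acc = 0

Recomputing the run from the initial state:
step 1: acc = 13
step 2: acc = -1
step 3: acc = 10
step 4: acc = 2
step 5: acc = 0
step 6: acc = 12
step 7: acc = 28
step 8: acc = 14
step 9: acc = 1
step 10: acc = -5
step 11: acc = -17
step 12: acc = -20
The first disagreement with the transcript is at step 5, where the value should be acc = 0.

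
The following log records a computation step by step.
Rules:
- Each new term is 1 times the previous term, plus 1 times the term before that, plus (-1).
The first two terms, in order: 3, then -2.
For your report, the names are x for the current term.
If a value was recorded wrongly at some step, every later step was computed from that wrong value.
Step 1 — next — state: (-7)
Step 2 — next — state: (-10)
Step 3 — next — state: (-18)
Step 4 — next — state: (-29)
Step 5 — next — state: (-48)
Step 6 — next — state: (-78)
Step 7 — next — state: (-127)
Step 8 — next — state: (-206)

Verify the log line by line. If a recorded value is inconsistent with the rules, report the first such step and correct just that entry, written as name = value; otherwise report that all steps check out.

Step 1: x = 1*(-2) + (1)*(3) + (-1) = 0 — first mismatch against the log.
First incorrect step: 1; the correct value is x = 0.

step 1, x = 0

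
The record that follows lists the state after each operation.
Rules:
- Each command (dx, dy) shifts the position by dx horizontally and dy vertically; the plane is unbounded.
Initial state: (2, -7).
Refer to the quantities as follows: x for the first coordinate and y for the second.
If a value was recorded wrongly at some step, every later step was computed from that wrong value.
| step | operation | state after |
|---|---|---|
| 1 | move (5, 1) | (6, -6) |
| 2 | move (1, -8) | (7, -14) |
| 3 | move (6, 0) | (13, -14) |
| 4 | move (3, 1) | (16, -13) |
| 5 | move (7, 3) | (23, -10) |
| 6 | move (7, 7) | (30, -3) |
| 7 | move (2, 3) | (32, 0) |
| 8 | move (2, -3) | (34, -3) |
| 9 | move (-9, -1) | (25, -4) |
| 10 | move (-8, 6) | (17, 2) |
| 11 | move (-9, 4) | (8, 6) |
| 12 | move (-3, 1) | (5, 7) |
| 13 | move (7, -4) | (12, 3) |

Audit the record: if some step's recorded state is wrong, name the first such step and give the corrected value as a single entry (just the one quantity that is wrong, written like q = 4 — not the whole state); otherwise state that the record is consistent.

step 1, x = 7

Step 1: x = 2 + (5) = 7, y = -7 + (1) = -6 — a discrepancy with the record.
That makes step 1 the first incorrect line — x = 7 is what it should show.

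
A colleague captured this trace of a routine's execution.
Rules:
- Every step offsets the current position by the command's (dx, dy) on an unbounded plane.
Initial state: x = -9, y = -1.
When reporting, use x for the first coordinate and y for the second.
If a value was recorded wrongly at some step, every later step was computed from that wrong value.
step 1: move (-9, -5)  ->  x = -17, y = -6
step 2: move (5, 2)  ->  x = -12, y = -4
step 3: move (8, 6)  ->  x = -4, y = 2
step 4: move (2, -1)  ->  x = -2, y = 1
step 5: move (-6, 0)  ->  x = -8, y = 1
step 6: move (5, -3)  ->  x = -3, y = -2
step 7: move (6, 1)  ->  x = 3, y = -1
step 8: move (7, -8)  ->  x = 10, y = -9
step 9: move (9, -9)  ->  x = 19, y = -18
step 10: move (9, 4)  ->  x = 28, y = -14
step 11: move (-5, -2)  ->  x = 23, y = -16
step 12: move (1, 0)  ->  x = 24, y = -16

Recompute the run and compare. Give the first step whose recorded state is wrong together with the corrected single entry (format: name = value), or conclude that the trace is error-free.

step 1, x = -18

Recomputing the run from the initial state:
step 1: x = -18, y = -6
step 2: x = -13, y = -4
step 3: x = -5, y = 2
step 4: x = -3, y = 1
step 5: x = -9, y = 1
step 6: x = -4, y = -2
step 7: x = 2, y = -1
step 8: x = 9, y = -9
step 9: x = 18, y = -18
step 10: x = 27, y = -14
step 11: x = 22, y = -16
step 12: x = 23, y = -16
The first disagreement with the trace is at step 1, where the value should be x = -18.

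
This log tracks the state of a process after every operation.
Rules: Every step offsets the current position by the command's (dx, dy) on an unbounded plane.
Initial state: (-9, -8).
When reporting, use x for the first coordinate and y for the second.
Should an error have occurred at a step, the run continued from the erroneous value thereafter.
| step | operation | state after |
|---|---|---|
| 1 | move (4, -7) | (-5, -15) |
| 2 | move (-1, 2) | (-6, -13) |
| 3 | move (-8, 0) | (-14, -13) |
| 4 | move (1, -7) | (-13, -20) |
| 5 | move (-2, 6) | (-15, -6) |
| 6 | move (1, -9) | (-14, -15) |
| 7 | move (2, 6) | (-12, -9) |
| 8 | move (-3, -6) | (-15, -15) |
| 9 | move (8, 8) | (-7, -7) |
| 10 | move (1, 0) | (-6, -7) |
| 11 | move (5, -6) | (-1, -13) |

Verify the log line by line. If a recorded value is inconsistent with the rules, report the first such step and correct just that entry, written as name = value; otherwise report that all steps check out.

step 5, y = -14

step 1: x = -9 + (4) = -5, y = -8 + (-7) = -15 -> in agreement
step 2: x = -5 + (-1) = -6, y = -15 + (2) = -13 -> in agreement
step 3: x = -6 + (-8) = -14, y = -13 + (0) = -13 -> checks out
step 4: x = -14 + (1) = -13, y = -13 + (-7) = -20 -> agrees with the log
step 5: x = -13 + (-2) = -15, y = -20 + (6) = -14 -> the recorded entry deviates here
That makes step 5 the first incorrect line — y = -14 is what it should show.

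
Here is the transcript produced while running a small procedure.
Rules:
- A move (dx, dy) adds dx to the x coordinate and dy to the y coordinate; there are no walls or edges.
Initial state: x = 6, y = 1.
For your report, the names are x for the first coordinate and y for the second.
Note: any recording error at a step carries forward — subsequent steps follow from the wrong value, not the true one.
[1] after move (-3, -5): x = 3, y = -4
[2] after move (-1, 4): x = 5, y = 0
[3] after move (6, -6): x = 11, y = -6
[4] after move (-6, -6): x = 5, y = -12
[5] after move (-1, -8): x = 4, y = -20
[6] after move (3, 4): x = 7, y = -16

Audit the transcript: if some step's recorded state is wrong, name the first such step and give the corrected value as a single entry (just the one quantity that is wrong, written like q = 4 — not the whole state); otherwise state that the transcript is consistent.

Recomputing the run from the initial state:
step 1: x = 3, y = -4
step 2: x = 2, y = 0
step 3: x = 8, y = -6
step 4: x = 2, y = -12
step 5: x = 1, y = -20
step 6: x = 4, y = -16
The first disagreement with the transcript is at step 2, where the value should be x = 2.

step 2, x = 2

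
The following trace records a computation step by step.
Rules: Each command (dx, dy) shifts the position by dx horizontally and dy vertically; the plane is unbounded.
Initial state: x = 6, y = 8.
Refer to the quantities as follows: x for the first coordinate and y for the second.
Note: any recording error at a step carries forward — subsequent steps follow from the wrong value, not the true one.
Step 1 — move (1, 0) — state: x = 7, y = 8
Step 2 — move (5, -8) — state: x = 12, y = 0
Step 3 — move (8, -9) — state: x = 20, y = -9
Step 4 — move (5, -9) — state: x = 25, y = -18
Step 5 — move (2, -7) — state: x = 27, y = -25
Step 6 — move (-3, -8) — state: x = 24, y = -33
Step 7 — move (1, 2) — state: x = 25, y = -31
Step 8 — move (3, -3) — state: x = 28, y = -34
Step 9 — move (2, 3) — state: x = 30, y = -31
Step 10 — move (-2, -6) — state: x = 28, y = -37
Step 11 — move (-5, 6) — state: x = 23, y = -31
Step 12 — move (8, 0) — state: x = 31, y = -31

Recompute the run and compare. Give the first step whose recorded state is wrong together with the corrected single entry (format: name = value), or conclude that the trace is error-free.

Step 1: x = 6 + (1) = 7, y = 8 + (0) = 8 — confirmed correct.
Step 2: x = 7 + (5) = 12, y = 8 + (-8) = 0 — agrees with the trace.
Step 3: x = 12 + (8) = 20, y = 0 + (-9) = -9 — confirmed correct.
Step 4: x = 20 + (5) = 25, y = -9 + (-9) = -18 — in agreement.
Step 5: x = 25 + (2) = 27, y = -18 + (-7) = -25 — same as recorded.
Step 6: x = 27 + (-3) = 24, y = -25 + (-8) = -33 — matches.
Step 7: x = 24 + (1) = 25, y = -33 + (2) = -31 — same as recorded.
Step 8: x = 25 + (3) = 28, y = -31 + (-3) = -34 — agrees with the trace.
Step 9: x = 28 + (2) = 30, y = -34 + (3) = -31 — exactly as logged.
Step 10: x = 30 + (-2) = 28, y = -31 + (-6) = -37 — in agreement.
Step 11: x = 28 + (-5) = 23, y = -37 + (6) = -31 — same as recorded.
Step 12: x = 23 + (8) = 31, y = -31 + (0) = -31 — checks out.
The whole run recomputes cleanly — no discrepancies.

no error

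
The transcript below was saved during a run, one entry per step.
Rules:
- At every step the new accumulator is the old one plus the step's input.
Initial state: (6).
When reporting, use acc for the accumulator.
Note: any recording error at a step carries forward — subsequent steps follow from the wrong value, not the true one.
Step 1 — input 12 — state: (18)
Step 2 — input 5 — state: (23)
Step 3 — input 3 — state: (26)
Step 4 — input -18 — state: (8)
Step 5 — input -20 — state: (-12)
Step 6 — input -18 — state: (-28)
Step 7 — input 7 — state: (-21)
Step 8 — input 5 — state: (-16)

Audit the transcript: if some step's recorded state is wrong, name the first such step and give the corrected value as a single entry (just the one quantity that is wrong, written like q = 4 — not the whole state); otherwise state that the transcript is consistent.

Recomputing the run from the initial state:
step 1: acc = 18
step 2: acc = 23
step 3: acc = 26
step 4: acc = 8
step 5: acc = -12
step 6: acc = -30
step 7: acc = -23
step 8: acc = -18
The first disagreement with the transcript is at step 6, where the value should be acc = -30.

step 6, acc = -30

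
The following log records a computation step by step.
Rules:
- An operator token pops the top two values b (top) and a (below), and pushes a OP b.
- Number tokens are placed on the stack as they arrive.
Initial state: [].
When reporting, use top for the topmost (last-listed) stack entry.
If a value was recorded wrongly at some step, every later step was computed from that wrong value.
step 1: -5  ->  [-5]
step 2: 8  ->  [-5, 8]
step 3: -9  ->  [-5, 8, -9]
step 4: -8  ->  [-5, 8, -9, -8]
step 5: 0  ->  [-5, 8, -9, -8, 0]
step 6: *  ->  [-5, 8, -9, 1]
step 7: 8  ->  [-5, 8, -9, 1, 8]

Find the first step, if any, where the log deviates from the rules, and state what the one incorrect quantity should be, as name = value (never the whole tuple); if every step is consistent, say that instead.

step 6, top = 0

1. push -5: top = -5 (same as recorded)
2. push 8: top = 8 (matches)
3. push -9: top = -9 (checks out)
4. push -8: top = -8 (consistent with the log)
5. push 0: top = 0 (agrees with the log)
6. -8 * 0 = 0 (the log disagrees here)
The audit stops at step 6: the recorded entry is wrong and should be top = 0.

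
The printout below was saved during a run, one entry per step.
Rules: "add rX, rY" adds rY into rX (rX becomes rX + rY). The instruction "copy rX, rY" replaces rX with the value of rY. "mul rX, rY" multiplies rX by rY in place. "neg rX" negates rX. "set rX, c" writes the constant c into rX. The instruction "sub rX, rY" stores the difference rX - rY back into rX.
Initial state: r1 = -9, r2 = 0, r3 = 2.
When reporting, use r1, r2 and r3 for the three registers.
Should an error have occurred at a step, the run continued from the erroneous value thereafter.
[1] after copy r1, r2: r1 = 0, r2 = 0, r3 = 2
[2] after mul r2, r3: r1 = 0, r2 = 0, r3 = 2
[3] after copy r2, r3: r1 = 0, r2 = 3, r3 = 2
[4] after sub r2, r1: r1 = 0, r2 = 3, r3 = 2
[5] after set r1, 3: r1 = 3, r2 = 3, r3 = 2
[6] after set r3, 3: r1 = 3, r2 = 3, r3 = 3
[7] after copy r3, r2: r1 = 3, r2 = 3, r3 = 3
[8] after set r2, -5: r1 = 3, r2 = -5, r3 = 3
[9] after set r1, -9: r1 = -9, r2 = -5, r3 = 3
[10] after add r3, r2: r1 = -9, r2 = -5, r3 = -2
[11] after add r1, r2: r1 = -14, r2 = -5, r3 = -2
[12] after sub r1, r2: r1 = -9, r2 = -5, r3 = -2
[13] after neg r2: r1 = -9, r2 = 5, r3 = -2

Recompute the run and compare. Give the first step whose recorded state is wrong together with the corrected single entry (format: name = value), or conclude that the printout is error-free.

step 3, r2 = 2

1. r1 = 0 (agrees with the printout)
2. r2 = 0 * 2 = 0 (confirmed correct)
3. r2 = 2 (the printout has a different value)
Conclusion: step 3 carries the first error; the entry should be r2 = 2.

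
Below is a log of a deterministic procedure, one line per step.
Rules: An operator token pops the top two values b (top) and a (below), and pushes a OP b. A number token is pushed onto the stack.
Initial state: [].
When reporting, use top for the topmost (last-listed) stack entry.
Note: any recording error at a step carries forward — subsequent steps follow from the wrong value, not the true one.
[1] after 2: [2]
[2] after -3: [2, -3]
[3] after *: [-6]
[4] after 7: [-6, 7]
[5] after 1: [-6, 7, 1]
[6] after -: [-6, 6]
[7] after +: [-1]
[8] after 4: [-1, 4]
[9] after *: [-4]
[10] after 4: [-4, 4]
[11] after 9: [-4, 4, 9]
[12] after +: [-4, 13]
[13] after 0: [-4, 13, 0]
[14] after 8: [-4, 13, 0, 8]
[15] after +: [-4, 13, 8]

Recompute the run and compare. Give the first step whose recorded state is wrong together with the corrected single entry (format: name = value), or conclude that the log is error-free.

step 7, top = 0

Recomputing the run from the initial state:
step 1: [2]
step 2: [2, -3]
step 3: [-6]
step 4: [-6, 7]
step 5: [-6, 7, 1]
step 6: [-6, 6]
step 7: [0]
step 8: [0, 4]
step 9: [0]
step 10: [0, 4]
step 11: [0, 4, 9]
step 12: [0, 13]
step 13: [0, 13, 0]
step 14: [0, 13, 0, 8]
step 15: [0, 13, 8]
The first disagreement with the log is at step 7, where the value should be top = 0.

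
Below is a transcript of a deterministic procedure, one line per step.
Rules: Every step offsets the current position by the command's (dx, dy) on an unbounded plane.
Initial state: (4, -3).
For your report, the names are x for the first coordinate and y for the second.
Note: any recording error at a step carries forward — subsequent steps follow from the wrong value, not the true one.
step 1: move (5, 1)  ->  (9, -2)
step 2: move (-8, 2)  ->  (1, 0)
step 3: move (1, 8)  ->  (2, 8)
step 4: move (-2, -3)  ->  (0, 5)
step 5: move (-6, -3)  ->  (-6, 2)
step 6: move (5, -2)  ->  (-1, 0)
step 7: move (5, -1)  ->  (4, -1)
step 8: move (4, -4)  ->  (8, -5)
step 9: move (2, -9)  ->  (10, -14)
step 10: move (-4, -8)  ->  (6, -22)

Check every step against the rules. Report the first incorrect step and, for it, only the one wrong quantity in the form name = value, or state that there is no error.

no error

Step 1: x = 4 + (5) = 9, y = -3 + (1) = -2 — confirmed correct.
Step 2: x = 9 + (-8) = 1, y = -2 + (2) = 0 — agrees with the transcript.
Step 3: x = 1 + (1) = 2, y = 0 + (8) = 8 — confirmed correct.
Step 4: x = 2 + (-2) = 0, y = 8 + (-3) = 5 — in agreement.
Step 5: x = 0 + (-6) = -6, y = 5 + (-3) = 2 — verified.
Step 6: x = -6 + (5) = -1, y = 2 + (-2) = 0 — matches.
Step 7: x = -1 + (5) = 4, y = 0 + (-1) = -1 — confirmed correct.
Step 8: x = 4 + (4) = 8, y = -1 + (-4) = -5 — matches.
Step 9: x = 8 + (2) = 10, y = -5 + (-9) = -14 — in agreement.
Step 10: x = 10 + (-4) = 6, y = -14 + (-8) = -22 — exactly as logged.
All entries verified; no error found.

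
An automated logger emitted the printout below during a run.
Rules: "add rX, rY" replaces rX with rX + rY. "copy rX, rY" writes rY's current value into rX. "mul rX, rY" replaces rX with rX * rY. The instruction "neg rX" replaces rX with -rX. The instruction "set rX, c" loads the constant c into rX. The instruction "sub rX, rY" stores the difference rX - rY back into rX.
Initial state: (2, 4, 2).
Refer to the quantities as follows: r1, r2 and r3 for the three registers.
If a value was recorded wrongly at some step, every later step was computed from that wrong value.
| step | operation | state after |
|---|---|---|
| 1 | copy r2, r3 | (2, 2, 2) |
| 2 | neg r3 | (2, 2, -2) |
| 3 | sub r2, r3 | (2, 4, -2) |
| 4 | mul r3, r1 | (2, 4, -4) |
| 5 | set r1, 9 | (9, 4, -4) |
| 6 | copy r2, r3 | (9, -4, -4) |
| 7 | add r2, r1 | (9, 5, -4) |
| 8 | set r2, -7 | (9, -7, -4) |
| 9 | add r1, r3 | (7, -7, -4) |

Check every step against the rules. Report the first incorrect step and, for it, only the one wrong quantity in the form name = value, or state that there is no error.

step 9, r1 = 5

1. r2 = 2 (checks out)
2. r3 = -(2) = -2 (same as recorded)
3. r2 = 2 - -2 = 4 (matches)
4. r3 = -2 * 2 = -4 (consistent with the printout)
5. r1 = 9 (agrees with the printout)
6. r2 = -4 (consistent with the printout)
7. r2 = -4 + 9 = 5 (in agreement)
8. r2 = -7 (in agreement)
9. r1 = 9 + -4 = 5 (the printout disagrees here)
So the first discrepancy is step 9, where the right value is r1 = 5.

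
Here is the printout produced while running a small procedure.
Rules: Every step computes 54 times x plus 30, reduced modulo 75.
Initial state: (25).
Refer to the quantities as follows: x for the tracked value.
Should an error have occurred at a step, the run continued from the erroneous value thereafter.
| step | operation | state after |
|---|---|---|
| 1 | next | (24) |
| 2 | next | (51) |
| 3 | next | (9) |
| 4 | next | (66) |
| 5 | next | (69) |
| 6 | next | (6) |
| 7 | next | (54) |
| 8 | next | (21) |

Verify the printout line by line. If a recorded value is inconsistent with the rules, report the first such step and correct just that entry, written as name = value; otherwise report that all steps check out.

step 1: x = (54*25 + 30) mod 75 = 30 -> this is not what the printout shows
The earliest wrong entry is at step 1: it should read x = 30.

step 1, x = 30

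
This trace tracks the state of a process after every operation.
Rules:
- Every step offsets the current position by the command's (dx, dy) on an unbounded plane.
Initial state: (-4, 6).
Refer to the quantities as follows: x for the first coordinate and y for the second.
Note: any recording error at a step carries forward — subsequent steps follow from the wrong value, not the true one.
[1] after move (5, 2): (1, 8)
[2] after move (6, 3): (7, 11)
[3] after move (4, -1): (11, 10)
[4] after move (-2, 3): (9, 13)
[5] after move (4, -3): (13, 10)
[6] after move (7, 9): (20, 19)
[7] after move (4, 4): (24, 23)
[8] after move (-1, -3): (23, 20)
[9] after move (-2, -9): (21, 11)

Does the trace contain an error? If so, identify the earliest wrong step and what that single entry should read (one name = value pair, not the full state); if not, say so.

1. x = -4 + (5) = 1, y = 6 + (2) = 8 (checks out)
2. x = 1 + (6) = 7, y = 8 + (3) = 11 (consistent with the trace)
3. x = 7 + (4) = 11, y = 11 + (-1) = 10 (matches)
4. x = 11 + (-2) = 9, y = 10 + (3) = 13 (confirmed correct)
5. x = 9 + (4) = 13, y = 13 + (-3) = 10 (confirmed correct)
6. x = 13 + (7) = 20, y = 10 + (9) = 19 (exactly as logged)
7. x = 20 + (4) = 24, y = 19 + (4) = 23 (consistent with the trace)
8. x = 24 + (-1) = 23, y = 23 + (-3) = 20 (same as recorded)
9. x = 23 + (-2) = 21, y = 20 + (-9) = 11 (exactly as logged)
All entries verified; no error found.

no error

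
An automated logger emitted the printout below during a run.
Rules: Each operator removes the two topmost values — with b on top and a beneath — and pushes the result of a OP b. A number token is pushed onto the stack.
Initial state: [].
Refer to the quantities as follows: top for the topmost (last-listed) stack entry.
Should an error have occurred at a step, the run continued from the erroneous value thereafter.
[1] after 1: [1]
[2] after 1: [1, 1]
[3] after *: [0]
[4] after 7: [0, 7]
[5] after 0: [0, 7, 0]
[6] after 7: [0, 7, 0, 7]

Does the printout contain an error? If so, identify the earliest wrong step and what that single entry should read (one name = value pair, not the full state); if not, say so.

step 3, top = 1

step 1: push 1: top = 1 -> confirmed correct
step 2: push 1: top = 1 -> matches
step 3: 1 * 1 = 1 -> first mismatch against the printout
First incorrect step: 3; the correct value is top = 1.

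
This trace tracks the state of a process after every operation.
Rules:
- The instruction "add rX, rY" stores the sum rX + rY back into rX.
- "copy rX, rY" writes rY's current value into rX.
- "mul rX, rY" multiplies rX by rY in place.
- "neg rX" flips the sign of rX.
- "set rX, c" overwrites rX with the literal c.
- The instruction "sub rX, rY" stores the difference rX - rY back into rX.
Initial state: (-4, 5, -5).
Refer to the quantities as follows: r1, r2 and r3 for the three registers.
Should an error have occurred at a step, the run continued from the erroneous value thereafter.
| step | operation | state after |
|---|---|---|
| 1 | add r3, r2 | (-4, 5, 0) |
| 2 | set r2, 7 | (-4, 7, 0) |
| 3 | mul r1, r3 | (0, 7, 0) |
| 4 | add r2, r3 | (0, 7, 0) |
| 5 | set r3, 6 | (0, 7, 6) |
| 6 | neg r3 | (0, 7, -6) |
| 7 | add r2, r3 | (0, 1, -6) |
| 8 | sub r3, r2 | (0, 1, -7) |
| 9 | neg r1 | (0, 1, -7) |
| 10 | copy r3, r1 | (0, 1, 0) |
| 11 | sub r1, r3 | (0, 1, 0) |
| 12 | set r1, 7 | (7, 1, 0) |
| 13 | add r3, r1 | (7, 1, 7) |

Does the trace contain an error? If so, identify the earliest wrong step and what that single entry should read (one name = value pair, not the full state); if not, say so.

Recomputing the run from the initial state:
step 1: r1 = -4, r2 = 5, r3 = 0
step 2: r1 = -4, r2 = 7, r3 = 0
step 3: r1 = 0, r2 = 7, r3 = 0
step 4: r1 = 0, r2 = 7, r3 = 0
step 5: r1 = 0, r2 = 7, r3 = 6
step 6: r1 = 0, r2 = 7, r3 = -6
step 7: r1 = 0, r2 = 1, r3 = -6
step 8: r1 = 0, r2 = 1, r3 = -7
step 9: r1 = 0, r2 = 1, r3 = -7
step 10: r1 = 0, r2 = 1, r3 = 0
step 11: r1 = 0, r2 = 1, r3 = 0
step 12: r1 = 7, r2 = 1, r3 = 0
step 13: r1 = 7, r2 = 1, r3 = 7
This matches the trace at every step.

no error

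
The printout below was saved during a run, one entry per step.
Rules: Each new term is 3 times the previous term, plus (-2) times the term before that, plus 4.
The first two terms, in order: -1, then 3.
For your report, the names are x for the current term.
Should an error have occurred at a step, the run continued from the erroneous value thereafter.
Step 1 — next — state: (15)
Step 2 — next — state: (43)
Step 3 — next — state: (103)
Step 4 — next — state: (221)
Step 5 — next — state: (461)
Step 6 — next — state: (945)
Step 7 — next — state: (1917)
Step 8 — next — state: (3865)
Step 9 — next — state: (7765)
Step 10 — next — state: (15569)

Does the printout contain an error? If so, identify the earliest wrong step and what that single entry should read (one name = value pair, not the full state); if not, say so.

step 4, x = 227

Step 1: x = 3*(3) + (-2)*(-1) + (4) = 15 — verified.
Step 2: x = 3*(15) + (-2)*(3) + (4) = 43 — agrees with the printout.
Step 3: x = 3*(43) + (-2)*(15) + (4) = 103 — in agreement.
Step 4: x = 3*(103) + (-2)*(43) + (4) = 227 — not what was recorded.
The earliest wrong entry is at step 4: it should read x = 227.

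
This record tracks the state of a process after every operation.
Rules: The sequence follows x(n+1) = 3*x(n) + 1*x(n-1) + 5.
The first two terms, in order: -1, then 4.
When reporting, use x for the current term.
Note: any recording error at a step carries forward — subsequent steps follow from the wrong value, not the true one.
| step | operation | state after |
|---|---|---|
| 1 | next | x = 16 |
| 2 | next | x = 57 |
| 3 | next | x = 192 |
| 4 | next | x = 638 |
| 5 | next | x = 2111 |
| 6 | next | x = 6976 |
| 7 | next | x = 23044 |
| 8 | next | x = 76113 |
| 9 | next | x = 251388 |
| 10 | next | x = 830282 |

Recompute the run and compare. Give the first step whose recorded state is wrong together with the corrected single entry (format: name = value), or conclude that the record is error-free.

no error

step 1: x = 3*(4) + (1)*(-1) + (5) = 16 -> consistent with the record
step 2: x = 3*(16) + (1)*(4) + (5) = 57 -> verified
step 3: x = 3*(57) + (1)*(16) + (5) = 192 -> exactly as logged
step 4: x = 3*(192) + (1)*(57) + (5) = 638 -> no discrepancy
step 5: x = 3*(638) + (1)*(192) + (5) = 2111 -> consistent with the record
step 6: x = 3*(2111) + (1)*(638) + (5) = 6976 -> confirmed correct
step 7: x = 3*(6976) + (1)*(2111) + (5) = 23044 -> consistent with the record
step 8: x = 3*(23044) + (1)*(6976) + (5) = 76113 -> verified
step 9: x = 3*(76113) + (1)*(23044) + (5) = 251388 -> matches
step 10: x = 3*(251388) + (1)*(76113) + (5) = 830282 -> no discrepancy
The recomputation confirms every line.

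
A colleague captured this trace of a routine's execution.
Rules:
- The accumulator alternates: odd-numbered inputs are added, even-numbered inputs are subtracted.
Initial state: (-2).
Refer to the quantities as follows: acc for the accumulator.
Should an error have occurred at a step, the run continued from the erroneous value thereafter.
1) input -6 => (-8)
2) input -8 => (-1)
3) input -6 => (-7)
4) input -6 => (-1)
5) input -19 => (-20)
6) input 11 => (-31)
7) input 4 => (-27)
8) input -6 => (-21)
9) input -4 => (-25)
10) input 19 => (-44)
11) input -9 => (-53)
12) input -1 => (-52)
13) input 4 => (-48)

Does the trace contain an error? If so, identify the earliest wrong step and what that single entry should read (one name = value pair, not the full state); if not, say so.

step 2, acc = 0

1. acc = -2 + -6 = -8 (agrees with the trace)
2. acc = -8 - -8 = 0 (not what was recorded)
Step 2 is the first one off; corrected, acc = 0.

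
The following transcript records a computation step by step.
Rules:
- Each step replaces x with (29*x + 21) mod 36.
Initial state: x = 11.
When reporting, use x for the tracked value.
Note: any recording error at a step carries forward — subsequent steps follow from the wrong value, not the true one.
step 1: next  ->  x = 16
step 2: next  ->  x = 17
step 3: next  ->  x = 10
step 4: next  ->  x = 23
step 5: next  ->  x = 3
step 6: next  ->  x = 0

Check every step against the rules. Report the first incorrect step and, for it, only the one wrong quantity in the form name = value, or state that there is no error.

step 5, x = 4

1. x = (29*11 + 21) mod 36 = 16 (exactly as logged)
2. x = (29*16 + 21) mod 36 = 17 (verified)
3. x = (29*17 + 21) mod 36 = 10 (matches)
4. x = (29*10 + 21) mod 36 = 23 (consistent with the transcript)
5. x = (29*23 + 21) mod 36 = 4 (not what was recorded)
The audit stops at step 5: the recorded entry is wrong and should be x = 4.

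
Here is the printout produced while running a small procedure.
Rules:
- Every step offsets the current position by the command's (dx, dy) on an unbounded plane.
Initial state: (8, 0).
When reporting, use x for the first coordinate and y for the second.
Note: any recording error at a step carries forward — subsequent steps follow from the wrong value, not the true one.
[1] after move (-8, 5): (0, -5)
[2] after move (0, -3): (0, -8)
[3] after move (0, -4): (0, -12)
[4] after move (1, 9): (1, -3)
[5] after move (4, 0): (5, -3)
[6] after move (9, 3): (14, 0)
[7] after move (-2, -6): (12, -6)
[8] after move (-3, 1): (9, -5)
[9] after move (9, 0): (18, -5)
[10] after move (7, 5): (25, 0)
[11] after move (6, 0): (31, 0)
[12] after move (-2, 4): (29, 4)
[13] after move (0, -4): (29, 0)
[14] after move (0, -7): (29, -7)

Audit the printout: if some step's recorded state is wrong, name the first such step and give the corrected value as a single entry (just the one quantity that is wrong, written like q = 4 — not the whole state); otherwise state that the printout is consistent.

step 1, y = 5

Recomputing the run from the initial state:
step 1: x = 0, y = 5
step 2: x = 0, y = 2
step 3: x = 0, y = -2
step 4: x = 1, y = 7
step 5: x = 5, y = 7
step 6: x = 14, y = 10
step 7: x = 12, y = 4
step 8: x = 9, y = 5
step 9: x = 18, y = 5
step 10: x = 25, y = 10
step 11: x = 31, y = 10
step 12: x = 29, y = 14
step 13: x = 29, y = 10
step 14: x = 29, y = 3
The first disagreement with the printout is at step 1, where the value should be y = 5.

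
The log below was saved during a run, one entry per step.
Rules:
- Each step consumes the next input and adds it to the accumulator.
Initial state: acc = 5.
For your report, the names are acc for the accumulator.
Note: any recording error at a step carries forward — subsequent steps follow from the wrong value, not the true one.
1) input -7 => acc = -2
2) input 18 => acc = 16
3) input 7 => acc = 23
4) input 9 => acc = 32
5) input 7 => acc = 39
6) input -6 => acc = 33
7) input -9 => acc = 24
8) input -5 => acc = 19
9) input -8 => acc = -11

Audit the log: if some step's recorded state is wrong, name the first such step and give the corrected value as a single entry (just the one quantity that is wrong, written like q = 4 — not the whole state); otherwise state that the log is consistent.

step 9, acc = 11

step 1: acc = 5 + -7 = -2 -> in agreement
step 2: acc = -2 + 18 = 16 -> in agreement
step 3: acc = 16 + 7 = 23 -> matches
step 4: acc = 23 + 9 = 32 -> same as recorded
step 5: acc = 32 + 7 = 39 -> consistent with the log
step 6: acc = 39 + -6 = 33 -> checks out
step 7: acc = 33 + -9 = 24 -> no discrepancy
step 8: acc = 24 + -5 = 19 -> same as recorded
step 9: acc = 19 + -8 = 11 -> the log disagrees here
That makes step 9 the first incorrect line — acc = 11 is what it should show.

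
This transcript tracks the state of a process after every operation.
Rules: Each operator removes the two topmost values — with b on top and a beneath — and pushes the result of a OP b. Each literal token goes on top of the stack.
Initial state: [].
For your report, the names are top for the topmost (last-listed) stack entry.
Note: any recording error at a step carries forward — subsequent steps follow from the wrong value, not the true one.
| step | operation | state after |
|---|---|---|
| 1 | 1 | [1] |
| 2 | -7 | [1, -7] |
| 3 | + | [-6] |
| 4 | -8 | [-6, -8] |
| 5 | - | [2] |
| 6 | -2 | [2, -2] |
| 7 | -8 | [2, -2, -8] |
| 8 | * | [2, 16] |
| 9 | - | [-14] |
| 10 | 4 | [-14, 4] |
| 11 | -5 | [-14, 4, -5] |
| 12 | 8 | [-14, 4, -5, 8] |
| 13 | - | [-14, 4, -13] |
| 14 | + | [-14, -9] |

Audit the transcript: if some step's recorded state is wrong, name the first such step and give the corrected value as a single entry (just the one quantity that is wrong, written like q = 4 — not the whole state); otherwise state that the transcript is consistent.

no error

step 1: push 1: top = 1 -> verified
step 2: push -7: top = -7 -> verified
step 3: 1 + -7 = -6 -> consistent with the transcript
step 4: push -8: top = -8 -> matches
step 5: -6 - -8 = 2 -> no discrepancy
step 6: push -2: top = -2 -> in agreement
step 7: push -8: top = -8 -> checks out
step 8: -2 * -8 = 16 -> matches
step 9: 2 - 16 = -14 -> same as recorded
step 10: push 4: top = 4 -> checks out
step 11: push -5: top = -5 -> confirmed correct
step 12: push 8: top = 8 -> checks out
step 13: -5 - 8 = -13 -> checks out
step 14: 4 + -13 = -9 -> in agreement
The recomputation confirms every line.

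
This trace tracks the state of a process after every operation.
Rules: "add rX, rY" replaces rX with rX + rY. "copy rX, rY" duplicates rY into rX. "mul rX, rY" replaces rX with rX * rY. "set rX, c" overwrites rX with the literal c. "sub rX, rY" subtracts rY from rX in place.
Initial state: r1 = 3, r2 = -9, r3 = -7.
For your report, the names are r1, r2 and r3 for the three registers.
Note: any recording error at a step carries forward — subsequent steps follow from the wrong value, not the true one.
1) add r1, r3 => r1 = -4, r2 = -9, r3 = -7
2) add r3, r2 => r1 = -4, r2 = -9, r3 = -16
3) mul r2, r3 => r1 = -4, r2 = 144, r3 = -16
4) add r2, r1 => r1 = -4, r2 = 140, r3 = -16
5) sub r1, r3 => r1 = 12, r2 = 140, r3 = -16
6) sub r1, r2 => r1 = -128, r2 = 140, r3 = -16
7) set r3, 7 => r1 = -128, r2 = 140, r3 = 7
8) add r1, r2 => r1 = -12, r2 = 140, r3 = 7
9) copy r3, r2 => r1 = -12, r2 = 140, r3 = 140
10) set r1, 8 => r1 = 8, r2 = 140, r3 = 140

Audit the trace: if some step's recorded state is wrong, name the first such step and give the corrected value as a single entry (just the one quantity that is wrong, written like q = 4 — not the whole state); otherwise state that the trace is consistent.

step 8, r1 = 12

Recomputing the run from the initial state:
step 1: r1 = -4, r2 = -9, r3 = -7
step 2: r1 = -4, r2 = -9, r3 = -16
step 3: r1 = -4, r2 = 144, r3 = -16
step 4: r1 = -4, r2 = 140, r3 = -16
step 5: r1 = 12, r2 = 140, r3 = -16
step 6: r1 = -128, r2 = 140, r3 = -16
step 7: r1 = -128, r2 = 140, r3 = 7
step 8: r1 = 12, r2 = 140, r3 = 7
step 9: r1 = 12, r2 = 140, r3 = 140
step 10: r1 = 8, r2 = 140, r3 = 140
The first disagreement with the trace is at step 8, where the value should be r1 = 12.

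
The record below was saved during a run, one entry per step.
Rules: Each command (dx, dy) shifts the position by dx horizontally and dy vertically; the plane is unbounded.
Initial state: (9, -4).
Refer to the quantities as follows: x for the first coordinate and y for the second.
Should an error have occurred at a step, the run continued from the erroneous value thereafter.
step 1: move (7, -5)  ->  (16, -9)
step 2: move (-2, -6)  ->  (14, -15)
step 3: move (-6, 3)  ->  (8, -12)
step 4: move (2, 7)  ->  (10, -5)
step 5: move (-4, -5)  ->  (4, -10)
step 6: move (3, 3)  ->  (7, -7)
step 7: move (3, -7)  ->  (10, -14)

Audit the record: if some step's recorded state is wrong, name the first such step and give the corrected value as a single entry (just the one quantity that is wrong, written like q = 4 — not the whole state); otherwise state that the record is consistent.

Recomputing the run from the initial state:
step 1: x = 16, y = -9
step 2: x = 14, y = -15
step 3: x = 8, y = -12
step 4: x = 10, y = -5
step 5: x = 6, y = -10
step 6: x = 9, y = -7
step 7: x = 12, y = -14
The first disagreement with the record is at step 5, where the value should be x = 6.

step 5, x = 6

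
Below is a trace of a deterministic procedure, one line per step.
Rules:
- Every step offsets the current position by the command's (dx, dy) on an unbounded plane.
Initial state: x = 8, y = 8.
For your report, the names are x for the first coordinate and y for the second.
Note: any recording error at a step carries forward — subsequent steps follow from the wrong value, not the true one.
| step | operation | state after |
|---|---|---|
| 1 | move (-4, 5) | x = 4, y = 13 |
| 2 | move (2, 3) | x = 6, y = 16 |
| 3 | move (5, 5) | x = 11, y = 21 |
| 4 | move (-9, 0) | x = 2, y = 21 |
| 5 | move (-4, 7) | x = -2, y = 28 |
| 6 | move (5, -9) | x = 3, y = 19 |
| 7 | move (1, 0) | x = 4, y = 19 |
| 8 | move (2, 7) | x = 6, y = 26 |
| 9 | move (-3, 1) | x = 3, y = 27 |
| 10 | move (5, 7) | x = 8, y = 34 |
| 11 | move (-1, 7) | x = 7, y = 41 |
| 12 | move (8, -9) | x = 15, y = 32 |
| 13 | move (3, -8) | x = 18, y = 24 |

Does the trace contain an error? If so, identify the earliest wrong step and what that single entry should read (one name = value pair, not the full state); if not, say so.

no error

step 1: x = 8 + (-4) = 4, y = 8 + (5) = 13 -> checks out
step 2: x = 4 + (2) = 6, y = 13 + (3) = 16 -> no discrepancy
step 3: x = 6 + (5) = 11, y = 16 + (5) = 21 -> agrees with the trace
step 4: x = 11 + (-9) = 2, y = 21 + (0) = 21 -> confirmed correct
step 5: x = 2 + (-4) = -2, y = 21 + (7) = 28 -> consistent with the trace
step 6: x = -2 + (5) = 3, y = 28 + (-9) = 19 -> no discrepancy
step 7: x = 3 + (1) = 4, y = 19 + (0) = 19 -> agrees with the trace
step 8: x = 4 + (2) = 6, y = 19 + (7) = 26 -> agrees with the trace
step 9: x = 6 + (-3) = 3, y = 26 + (1) = 27 -> agrees with the trace
step 10: x = 3 + (5) = 8, y = 27 + (7) = 34 -> verified
step 11: x = 8 + (-1) = 7, y = 34 + (7) = 41 -> in agreement
step 12: x = 7 + (8) = 15, y = 41 + (-9) = 32 -> checks out
step 13: x = 15 + (3) = 18, y = 32 + (-8) = 24 -> agrees with the trace
Each recorded entry agrees with the recomputation.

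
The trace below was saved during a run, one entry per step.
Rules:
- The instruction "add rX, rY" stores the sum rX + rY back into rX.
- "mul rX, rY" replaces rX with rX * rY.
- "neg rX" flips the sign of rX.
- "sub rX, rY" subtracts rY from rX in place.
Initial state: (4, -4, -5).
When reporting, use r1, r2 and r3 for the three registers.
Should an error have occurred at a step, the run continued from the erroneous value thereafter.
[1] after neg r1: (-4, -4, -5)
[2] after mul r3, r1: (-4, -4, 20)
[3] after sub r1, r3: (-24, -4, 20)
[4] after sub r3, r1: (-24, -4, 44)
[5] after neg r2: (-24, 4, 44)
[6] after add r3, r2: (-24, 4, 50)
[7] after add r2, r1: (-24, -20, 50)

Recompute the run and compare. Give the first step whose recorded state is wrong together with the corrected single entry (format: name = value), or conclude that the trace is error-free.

step 6, r3 = 48

1. r1 = -(4) = -4 (matches)
2. r3 = -5 * -4 = 20 (verified)
3. r1 = -4 - 20 = -24 (matches)
4. r3 = 20 - -24 = 44 (consistent with the trace)
5. r2 = -(-4) = 4 (checks out)
6. r3 = 44 + 4 = 48 (a discrepancy with the trace)
So the first discrepancy is step 6, where the right value is r3 = 48.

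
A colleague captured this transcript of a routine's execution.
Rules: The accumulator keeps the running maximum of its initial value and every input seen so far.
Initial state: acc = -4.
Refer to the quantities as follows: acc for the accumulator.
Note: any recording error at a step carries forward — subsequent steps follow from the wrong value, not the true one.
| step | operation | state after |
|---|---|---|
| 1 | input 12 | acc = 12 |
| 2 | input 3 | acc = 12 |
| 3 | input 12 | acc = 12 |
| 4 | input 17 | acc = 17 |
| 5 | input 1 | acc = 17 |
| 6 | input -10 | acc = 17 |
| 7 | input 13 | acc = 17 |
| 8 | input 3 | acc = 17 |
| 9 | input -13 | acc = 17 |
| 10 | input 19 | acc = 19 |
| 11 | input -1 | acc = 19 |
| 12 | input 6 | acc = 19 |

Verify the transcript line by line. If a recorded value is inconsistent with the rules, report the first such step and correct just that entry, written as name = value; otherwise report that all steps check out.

no error

step 1: acc = max(-4, 12) = 12 -> verified
step 2: acc = max(12, 3) = 12 -> verified
step 3: acc = max(12, 12) = 12 -> confirmed correct
step 4: acc = max(12, 17) = 17 -> consistent with the transcript
step 5: acc = max(17, 1) = 17 -> no discrepancy
step 6: acc = max(17, -10) = 17 -> exactly as logged
step 7: acc = max(17, 13) = 17 -> in agreement
step 8: acc = max(17, 3) = 17 -> same as recorded
step 9: acc = max(17, -13) = 17 -> matches
step 10: acc = max(17, 19) = 19 -> in agreement
step 11: acc = max(19, -1) = 19 -> no discrepancy
step 12: acc = max(19, 6) = 19 -> matches
Every step is consistent.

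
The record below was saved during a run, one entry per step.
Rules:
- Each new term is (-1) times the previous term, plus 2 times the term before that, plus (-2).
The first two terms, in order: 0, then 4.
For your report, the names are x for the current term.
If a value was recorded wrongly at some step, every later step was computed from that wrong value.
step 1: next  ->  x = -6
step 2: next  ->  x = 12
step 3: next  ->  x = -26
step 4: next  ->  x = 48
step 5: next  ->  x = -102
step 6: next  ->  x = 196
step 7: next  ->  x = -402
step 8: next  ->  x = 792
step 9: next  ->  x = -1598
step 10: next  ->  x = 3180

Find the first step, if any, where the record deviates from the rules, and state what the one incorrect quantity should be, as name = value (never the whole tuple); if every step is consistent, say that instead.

Recomputing the run from the initial state:
step 1: x = -6
step 2: x = 12
step 3: x = -26
step 4: x = 48
step 5: x = -102
step 6: x = 196
step 7: x = -402
step 8: x = 792
step 9: x = -1598
step 10: x = 3180
This matches the record at every step.

no error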